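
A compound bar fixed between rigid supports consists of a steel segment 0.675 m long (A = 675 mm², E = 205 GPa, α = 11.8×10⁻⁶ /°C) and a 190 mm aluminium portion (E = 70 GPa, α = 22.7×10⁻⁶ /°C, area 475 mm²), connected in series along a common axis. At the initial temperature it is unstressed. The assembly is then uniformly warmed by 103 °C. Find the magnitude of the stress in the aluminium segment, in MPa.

σ ≈ 251 MPa (compressive)

With the walls removed the bar would change length by δ_free = Σ αᵢΔT Lᵢ = 11.8×10⁻⁶×103×675 + 22.7×10⁻⁶×103×190 = 1.265 mm.
Since the ends are fixed, an axial force P builds up, equal in every segment, with P · Σ Lᵢ/(AᵢEᵢ) = δ_free.
Σ Lᵢ/(AᵢEᵢ) = 675/(675×205×10³) + 190/(475×70×10³) = 1.059×10⁻⁵ mm/N.
Hence P = δ_free / Σ(L/AE) = 1.265/1.059×10⁻⁵ = 119.4 kN (compressive).
σ_{aluminium} = P / A = 119400 / 475 = 251.4 MPa.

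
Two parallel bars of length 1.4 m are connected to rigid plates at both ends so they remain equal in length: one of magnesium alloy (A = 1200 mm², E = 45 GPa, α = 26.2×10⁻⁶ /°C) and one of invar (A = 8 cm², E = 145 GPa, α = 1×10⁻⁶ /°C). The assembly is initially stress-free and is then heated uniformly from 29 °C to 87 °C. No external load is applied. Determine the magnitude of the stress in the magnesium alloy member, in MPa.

Both members must finish at the same length. With the larger α, the magnesium alloy tends to over-expand; the plates restrain it, putting the magnesium alloy in compression and the invar in tension. With no external load the two internal forces are equal and opposite, magnitude P.
Equating the net (thermal + elastic) strains gives |α₁ − α₂|·ΔT = P·[1/(A₁E₁) + 1/(A₂E₂)].
|α₁ − α₂|·ΔT = 25.2×10⁻⁶ × 58 = 0.001462.
1/(A₁E₁) + 1/(A₂E₂) = 1/(1200×45×10³) + 1/(800×145×10³) = 2.714×10⁻⁸ N⁻¹.
So P = 0.001462 / 2.714×10⁻⁸ = 53.86 kN.
σ_{magnesium alloy} = P/A₁ = 53860/1200 = 44.88 MPa, compressive.

σ ≈ 44.9 MPa (compressive)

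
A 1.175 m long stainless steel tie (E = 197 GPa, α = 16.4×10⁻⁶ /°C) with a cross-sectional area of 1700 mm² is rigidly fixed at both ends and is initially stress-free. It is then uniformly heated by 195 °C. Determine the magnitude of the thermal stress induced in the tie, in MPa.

The supports are rigid, so the total axial strain is zero. The restrained thermal strain is ε = αΔT = 16.4×10⁻⁶ × 195 = 3198×10⁻⁶.
σ = EαΔT = 197×10³ × 16.4×10⁻⁶ × 195 = 630 MPa (compressive; the tie is trying to expand).

σ ≈ 630 MPa (compressive)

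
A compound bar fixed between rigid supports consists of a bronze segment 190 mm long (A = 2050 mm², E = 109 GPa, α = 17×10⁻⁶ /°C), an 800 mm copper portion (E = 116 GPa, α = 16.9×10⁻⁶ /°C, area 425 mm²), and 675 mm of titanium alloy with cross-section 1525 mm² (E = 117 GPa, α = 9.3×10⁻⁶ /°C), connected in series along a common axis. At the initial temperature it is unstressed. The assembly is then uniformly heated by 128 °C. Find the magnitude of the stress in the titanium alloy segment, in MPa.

With the walls removed the bar would change length by δ_free = Σ αᵢΔT Lᵢ = 17×10⁻⁶×128×190 + 16.9×10⁻⁶×128×800 + 9.3×10⁻⁶×128×675 = 2.948 mm.
The rigid supports impose zero overall length change; the single axial force P common to all segments must satisfy P Σ Lᵢ/(AᵢEᵢ) = δ_free.
The series flexibility is Σ Lᵢ/(AᵢEᵢ) = 190/(2050×109×10³) + 800/(425×116×10³) + 675/(1525×117×10³) = 2.086×10⁻⁵ mm/N.
P = 2.948 / 2.086×10⁻⁵ = 141300 N = 141.3 kN, compressive.
σ_{titanium alloy} = P / A = 141300 / 1525 = 92.65 MPa.

σ ≈ 92.7 MPa (compressive)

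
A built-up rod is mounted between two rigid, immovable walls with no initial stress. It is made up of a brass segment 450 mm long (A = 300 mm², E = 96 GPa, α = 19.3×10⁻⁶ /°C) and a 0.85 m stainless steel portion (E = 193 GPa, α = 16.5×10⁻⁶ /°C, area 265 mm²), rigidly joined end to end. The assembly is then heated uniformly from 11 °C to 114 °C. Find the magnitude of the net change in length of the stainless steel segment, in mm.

|ΔL| ≈ 0.239 mm

Free thermal expansion of the whole bar: Σ αᵢΔT Lᵢ = 19.3×10⁻⁶×103×450 + 16.5×10⁻⁶×103×850 = 2.339 mm.
Since the ends are fixed, an axial force P builds up, equal in every segment, with P · Σ Lᵢ/(AᵢEᵢ) = δ_free.
Σ Lᵢ/(AᵢEᵢ) = 450/(300×96×10³) + 850/(265×193×10³) = 3.224×10⁻⁵ mm/N.
P = 2.339 / 3.224×10⁻⁵ = 72540 N = 72.54 kN, compressive.
For the stainless steel segment, free thermal change = 16.5×10⁻⁶×103×850 = 1.445 mm and elastic change from P = 72540×850/(265×193×10³) = 1.206 mm; these oppose, so the net change is 0.239 mm (segment lengthens).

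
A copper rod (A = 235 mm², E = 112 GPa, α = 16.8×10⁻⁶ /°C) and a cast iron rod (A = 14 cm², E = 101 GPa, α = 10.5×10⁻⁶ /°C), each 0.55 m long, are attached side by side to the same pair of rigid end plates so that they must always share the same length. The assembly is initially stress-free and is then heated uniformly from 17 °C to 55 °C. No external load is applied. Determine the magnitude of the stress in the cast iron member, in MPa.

The copper has the larger α, so on heating it would change length more than the cast iron if both were free. The rigid plates force a common final length, so the copper is put into compression and the cast iron into tension, with equal and opposite forces P (no external load).
Equating the net (thermal + elastic) strains gives |α₁ − α₂|·ΔT = P·[1/(A₁E₁) + 1/(A₂E₂)].
|α₁ − α₂|·ΔT = 6.3×10⁻⁶ × 38 = 0.0002394.
1/(A₁E₁) + 1/(A₂E₂) = 1/(235×112×10³) + 1/(1400×101×10³) = 4.507×10⁻⁸ N⁻¹.
So P = 0.0002394 / 4.507×10⁻⁸ = 5.312 kN.
σ_{cast iron} = P/A₂ = 5312/1400 = 3.794 MPa, tensile.

σ ≈ 3.79 MPa (tensile)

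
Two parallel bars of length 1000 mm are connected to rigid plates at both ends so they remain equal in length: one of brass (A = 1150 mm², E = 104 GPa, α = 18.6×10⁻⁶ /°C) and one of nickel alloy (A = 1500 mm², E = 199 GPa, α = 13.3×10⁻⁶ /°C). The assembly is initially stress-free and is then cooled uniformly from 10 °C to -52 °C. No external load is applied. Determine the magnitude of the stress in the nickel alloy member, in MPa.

σ ≈ 18.7 MPa (compressive)

The brass has the larger α, so on cooling it would change length more than the nickel alloy if both were free. The rigid plates force a common final length, so the brass is put into tension and the nickel alloy into compression, with equal and opposite forces P (no external load).
Equating the net (thermal + elastic) strains gives |α₁ − α₂|·ΔT = P·[1/(A₁E₁) + 1/(A₂E₂)].
|α₁ − α₂|·ΔT = 5.3×10⁻⁶ × 62 = 0.0003286.
1/(A₁E₁) + 1/(A₂E₂) = 1/(1150×104×10³) + 1/(1500×199×10³) = 1.171×10⁻⁸ N⁻¹.
So P = 0.0003286 / 1.171×10⁻⁸ = 28.06 kN.
σ_{nickel alloy} = P/A₂ = 28060/1500 = 18.71 MPa, compressive.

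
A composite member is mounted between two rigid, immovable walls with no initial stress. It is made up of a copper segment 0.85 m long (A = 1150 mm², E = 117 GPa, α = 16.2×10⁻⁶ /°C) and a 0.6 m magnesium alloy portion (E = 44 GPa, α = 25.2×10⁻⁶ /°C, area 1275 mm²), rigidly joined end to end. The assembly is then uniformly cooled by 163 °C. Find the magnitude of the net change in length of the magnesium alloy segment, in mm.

If the supports were absent, the total length change would be Σ αᵢΔT Lᵢ = 16.2×10⁻⁶×163×850 + 25.2×10⁻⁶×163×600 = 4.709 mm.
Since the ends are fixed, an axial force P builds up, equal in every segment, with P · Σ Lᵢ/(AᵢEᵢ) = δ_free.
The series flexibility is Σ Lᵢ/(AᵢEᵢ) = 850/(1150×117×10³) + 600/(1275×44×10³) = 1.701×10⁻⁵ mm/N.
Hence P = δ_free / Σ(L/AE) = 4.709/1.701×10⁻⁵ = 276.8 kN (tensile).
For the magnesium alloy segment, free thermal change = 25.2×10⁻⁶×163×600 = 2.465 mm and elastic change from P = 276800×600/(1275×44×10³) = 2.96 mm; these oppose, so the net change is 0.496 mm (segment lengthens).

|ΔL| ≈ 0.496 mm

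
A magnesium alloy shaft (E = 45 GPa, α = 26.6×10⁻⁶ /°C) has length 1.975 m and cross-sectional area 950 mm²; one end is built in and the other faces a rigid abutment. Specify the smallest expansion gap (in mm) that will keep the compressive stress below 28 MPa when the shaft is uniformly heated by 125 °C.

With no wall the shaft would lengthen by αΔT L = 26.6×10⁻⁶ × 125 × 1975 = 6.567 mm.
A stress of 28 MPa corresponds to the wall pushing the shaft back by σL/E = 28×1975/(45×10³) = 1.229 mm.
The gap must absorb the remainder: g_min = 6.567 − 1.229 = 5.338 mm.

g ≈ 5.34 mm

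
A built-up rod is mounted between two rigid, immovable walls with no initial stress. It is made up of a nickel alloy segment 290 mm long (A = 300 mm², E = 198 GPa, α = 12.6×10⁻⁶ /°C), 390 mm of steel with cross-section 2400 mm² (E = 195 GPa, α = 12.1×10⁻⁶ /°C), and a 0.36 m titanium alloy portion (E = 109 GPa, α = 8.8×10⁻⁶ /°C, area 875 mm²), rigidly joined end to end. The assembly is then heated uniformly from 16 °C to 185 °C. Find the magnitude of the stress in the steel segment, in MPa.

If the supports were absent, the total length change would be Σ αᵢΔT Lᵢ = 12.6×10⁻⁶×169×290 + 12.1×10⁻⁶×169×390 + 8.8×10⁻⁶×169×360 = 1.95 mm.
The rigid supports impose zero overall length change; the single axial force P common to all segments must satisfy P Σ Lᵢ/(AᵢEᵢ) = δ_free.
The series flexibility is Σ Lᵢ/(AᵢEᵢ) = 290/(300×198×10³) + 390/(2400×195×10³) + 360/(875×109×10³) = 9.49×10⁻⁶ mm/N.
So P = 1.95 / 9.49×10⁻⁶ = 205.5 kN, compressive.
σ_{steel} = P / A = 205500 / 2400 = 85.63 MPa.

σ ≈ 85.6 MPa (compressive)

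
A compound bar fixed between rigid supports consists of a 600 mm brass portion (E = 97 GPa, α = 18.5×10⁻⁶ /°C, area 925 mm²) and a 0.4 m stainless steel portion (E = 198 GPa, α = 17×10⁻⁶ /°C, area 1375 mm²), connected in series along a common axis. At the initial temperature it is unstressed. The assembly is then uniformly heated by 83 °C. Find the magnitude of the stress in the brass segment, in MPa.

If the supports were absent, the total length change would be Σ αᵢΔT Lᵢ = 18.5×10⁻⁶×83×600 + 17×10⁻⁶×83×400 = 1.486 mm.
The rigid supports impose zero overall length change; the single axial force P common to all segments must satisfy P Σ Lᵢ/(AᵢEᵢ) = δ_free.
Σ Lᵢ/(AᵢEᵢ) = 600/(925×97×10³) + 400/(1375×198×10³) = 8.156×10⁻⁶ mm/N.
P = 1.486 / 8.156×10⁻⁶ = 182200 N = 182.2 kN, compressive.
σ_{brass} = P / A = 182200 / 925 = 196.9 MPa.

σ ≈ 197 MPa (compressive)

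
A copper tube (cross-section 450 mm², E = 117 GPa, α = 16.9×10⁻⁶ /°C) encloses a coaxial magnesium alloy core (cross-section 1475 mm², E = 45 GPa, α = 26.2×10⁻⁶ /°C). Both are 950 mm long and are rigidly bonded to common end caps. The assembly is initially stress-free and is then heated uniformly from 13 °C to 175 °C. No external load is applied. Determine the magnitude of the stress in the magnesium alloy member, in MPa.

Equilibrium of a rigid end plate with no external load gives equal and opposite internal forces ±P in the two members. Since α_{magnesium alloy} > α_{copper}, heating drives the magnesium alloy into compression and the copper into tension.
Equating the net (thermal + elastic) strains gives |α₁ − α₂|·ΔT = P·[1/(A₁E₁) + 1/(A₂E₂)].
|α₁ − α₂|·ΔT = 9.3×10⁻⁶ × 162 = 0.001507.
1/(A₁E₁) + 1/(A₂E₂) = 1/(450×117×10³) + 1/(1475×45×10³) = 3.406×10⁻⁸ N⁻¹.
P = 0.001507 / 3.406×10⁻⁸ = 44230 N = 44.23 kN.
σ_{magnesium alloy} = P/A₂ = 44230/1475 = 29.99 MPa, compressive.

σ ≈ 30 MPa (compressive)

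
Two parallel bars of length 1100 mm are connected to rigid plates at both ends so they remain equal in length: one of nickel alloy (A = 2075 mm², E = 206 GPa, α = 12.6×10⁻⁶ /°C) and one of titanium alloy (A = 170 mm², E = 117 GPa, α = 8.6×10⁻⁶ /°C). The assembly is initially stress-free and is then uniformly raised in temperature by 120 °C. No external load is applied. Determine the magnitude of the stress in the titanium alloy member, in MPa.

σ ≈ 53.7 MPa (tensile)

Both members must finish at the same length. With the larger α, the nickel alloy tends to over-expand; the plates restrain it, putting the nickel alloy in compression and the titanium alloy in tension. With no external load the two internal forces are equal and opposite, magnitude P.
Setting the final lengths equal and cancelling L: (α₁ − α₂)ΔT = P/(A₁E₁) + P/(A₂E₂).
|α₁ − α₂|·ΔT = 4×10⁻⁶ × 120 = 0.00048.
1/(A₁E₁) + 1/(A₂E₂) = 1/(2075×206×10³) + 1/(170×117×10³) = 5.262×10⁻⁸ N⁻¹.
So P = 0.00048 / 5.262×10⁻⁸ = 9.123 kN.
σ_{titanium alloy} = P/A₂ = 9123/170 = 53.66 MPa, tensile.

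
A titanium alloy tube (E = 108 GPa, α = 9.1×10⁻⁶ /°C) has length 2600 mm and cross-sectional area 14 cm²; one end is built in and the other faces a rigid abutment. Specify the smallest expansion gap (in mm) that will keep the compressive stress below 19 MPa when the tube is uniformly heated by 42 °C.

Free expansion if unrestrained: δ_free = αΔT L = 9.1×10⁻⁶ × 42 × 2600 = 0.9937 mm.
A stress of 19 MPa corresponds to the wall pushing the tube back by σL/E = 19×2600/(108×10³) = 0.4574 mm.
So the gap has to take up the difference, g_min = δ_free − σL/E = 0.9937 − 0.4574 = 0.5363 mm.

g ≈ 0.536 mm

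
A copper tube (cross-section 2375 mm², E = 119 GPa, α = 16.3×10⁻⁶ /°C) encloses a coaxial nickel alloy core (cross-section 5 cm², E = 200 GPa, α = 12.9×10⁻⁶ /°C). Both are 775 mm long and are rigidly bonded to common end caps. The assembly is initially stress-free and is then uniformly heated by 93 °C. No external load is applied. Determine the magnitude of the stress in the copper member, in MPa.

σ ≈ 9.83 MPa (compressive)

The copper has the larger α, so on heating it would change length more than the nickel alloy if both were free. The rigid plates force a common final length, so the copper is put into compression and the nickel alloy into tension, with equal and opposite forces P (no external load).
Compatibility of the two members (thermal + elastic change equal): (α₁ − α₂)ΔT = P·[1/(A₁E₁) + 1/(A₂E₂)].
|α₁ − α₂|·ΔT = 3.4×10⁻⁶ × 93 = 0.0003162.
1/(A₁E₁) + 1/(A₂E₂) = 1/(2375×119×10³) + 1/(500×200×10³) = 1.354×10⁻⁸ N⁻¹.
P = 0.0003162 / 1.354×10⁻⁸ = 23360 N = 23.36 kN.
σ_{copper} = P/A₁ = 23360/2375 = 9.834 MPa, compressive.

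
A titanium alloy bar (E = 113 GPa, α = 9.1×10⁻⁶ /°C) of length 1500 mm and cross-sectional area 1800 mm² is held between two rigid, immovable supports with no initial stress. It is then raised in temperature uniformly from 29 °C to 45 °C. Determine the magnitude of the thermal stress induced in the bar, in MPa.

σ ≈ 16.5 MPa (compressive)

With length fixed, the mechanical strain must cancel the thermal strain αΔT = 9.1×10⁻⁶ × 16 = 145.6×10⁻⁶.
Hence σ = E·αΔT = 113×10³ × 145.6×10⁻⁶ = 16.45 MPa, compressive.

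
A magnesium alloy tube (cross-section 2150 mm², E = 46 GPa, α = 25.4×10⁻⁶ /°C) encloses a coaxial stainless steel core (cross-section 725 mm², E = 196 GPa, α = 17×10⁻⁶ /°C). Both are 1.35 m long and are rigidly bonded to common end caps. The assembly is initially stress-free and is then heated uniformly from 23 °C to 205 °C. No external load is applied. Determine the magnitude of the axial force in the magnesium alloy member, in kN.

Equilibrium of a rigid end plate with no external load gives equal and opposite internal forces ±P in the two members. Since α_{magnesium alloy} > α_{stainless steel}, heating drives the magnesium alloy into compression and the stainless steel into tension.
Compatibility of the two members (thermal + elastic change equal): (α₁ − α₂)ΔT = P·[1/(A₁E₁) + 1/(A₂E₂)].
|α₁ − α₂|·ΔT = 8.4×10⁻⁶ × 182 = 0.001529.
1/(A₁E₁) + 1/(A₂E₂) = 1/(2150×46×10³) + 1/(725×196×10³) = 1.715×10⁻⁸ N⁻¹.
P = 0.001529 / 1.715×10⁻⁸ = 89150 N = 89.15 kN.

P ≈ 89.2 kN (compressive in the magnesium alloy)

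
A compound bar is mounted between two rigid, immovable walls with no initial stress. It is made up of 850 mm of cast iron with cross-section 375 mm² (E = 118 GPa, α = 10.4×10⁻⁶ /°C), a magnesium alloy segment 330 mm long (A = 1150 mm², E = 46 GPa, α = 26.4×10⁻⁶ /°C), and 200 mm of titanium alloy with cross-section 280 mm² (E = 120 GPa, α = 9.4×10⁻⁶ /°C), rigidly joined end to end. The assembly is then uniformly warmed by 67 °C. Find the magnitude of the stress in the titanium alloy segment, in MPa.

If the supports were absent, the total length change would be Σ αᵢΔT Lᵢ = 10.4×10⁻⁶×67×850 + 26.4×10⁻⁶×67×330 + 9.4×10⁻⁶×67×200 = 1.302 mm.
The walls prevent any net length change, so an axial force P (same in every segment) develops. Compatibility: P · Σ Lᵢ/(AᵢEᵢ) = δ_free.
Σ Lᵢ/(AᵢEᵢ) = 850/(375×118×10³) + 330/(1150×46×10³) + 200/(280×120×10³) = 3.14×10⁻⁵ mm/N.
P = 1.302 / 3.14×10⁻⁵ = 41460 N = 41.46 kN, compressive.
σ_{titanium alloy} = P / A = 41460 / 280 = 148.1 MPa.

σ ≈ 148 MPa (compressive)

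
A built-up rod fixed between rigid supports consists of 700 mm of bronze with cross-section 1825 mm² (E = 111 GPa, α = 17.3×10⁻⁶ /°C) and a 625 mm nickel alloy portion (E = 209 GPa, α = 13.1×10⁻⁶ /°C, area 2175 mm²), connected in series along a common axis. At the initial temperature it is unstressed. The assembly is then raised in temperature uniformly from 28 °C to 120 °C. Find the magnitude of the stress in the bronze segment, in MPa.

If the supports were absent, the total length change would be Σ αᵢΔT Lᵢ = 17.3×10⁻⁶×92×700 + 13.1×10⁻⁶×92×625 = 1.867 mm.
Since the ends are fixed, an axial force P builds up, equal in every segment, with P · Σ Lᵢ/(AᵢEᵢ) = δ_free.
The series flexibility is Σ Lᵢ/(AᵢEᵢ) = 700/(1825×111×10³) + 625/(2175×209×10³) = 4.83×10⁻⁶ mm/N.
Hence P = δ_free / Σ(L/AE) = 1.867/4.83×10⁻⁶ = 386.6 kN (compressive).
σ_{bronze} = P / A = 386600 / 1825 = 211.8 MPa.

σ ≈ 212 MPa (compressive)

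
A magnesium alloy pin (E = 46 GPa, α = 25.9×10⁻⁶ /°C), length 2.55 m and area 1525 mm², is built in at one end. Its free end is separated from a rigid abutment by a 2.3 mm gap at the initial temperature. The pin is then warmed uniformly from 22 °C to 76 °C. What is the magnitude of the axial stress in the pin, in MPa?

σ ≈ 22.8 MPa (compressive)

If the wall were absent the pin would grow by αΔT L = 25.9×10⁻⁶ × 54 × 2550 = 3.566 mm.
This exceeds the 2.3 mm gap, so the wall pushes back. The portion of expansion that must be recovered elastically is δ_free − gap = 3.566 − 2.3 = 1.266 mm.
Compatibility: PL/(AE) = 1.266 mm, so σ = P/A = E × (1.266/2550) = 22.85 MPa.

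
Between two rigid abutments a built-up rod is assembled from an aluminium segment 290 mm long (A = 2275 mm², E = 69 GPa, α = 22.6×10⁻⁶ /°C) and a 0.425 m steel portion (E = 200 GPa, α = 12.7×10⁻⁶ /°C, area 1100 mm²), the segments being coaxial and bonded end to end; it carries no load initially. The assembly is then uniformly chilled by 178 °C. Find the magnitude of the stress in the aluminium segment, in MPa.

With the walls removed the bar would change length by δ_free = Σ αᵢΔT Lᵢ = 22.6×10⁻⁶×178×290 + 12.7×10⁻⁶×178×425 = 2.127 mm.
The rigid supports impose zero overall length change; the single axial force P common to all segments must satisfy P Σ Lᵢ/(AᵢEᵢ) = δ_free.
Σ Lᵢ/(AᵢEᵢ) = 290/(2275×69×10³) + 425/(1100×200×10³) = 3.779×10⁻⁶ mm/N.
So P = 2.127 / 3.779×10⁻⁶ = 562.9 kN, tensile.
σ_{aluminium} = P / A = 562900 / 2275 = 247.4 MPa.

σ ≈ 247 MPa (tensile)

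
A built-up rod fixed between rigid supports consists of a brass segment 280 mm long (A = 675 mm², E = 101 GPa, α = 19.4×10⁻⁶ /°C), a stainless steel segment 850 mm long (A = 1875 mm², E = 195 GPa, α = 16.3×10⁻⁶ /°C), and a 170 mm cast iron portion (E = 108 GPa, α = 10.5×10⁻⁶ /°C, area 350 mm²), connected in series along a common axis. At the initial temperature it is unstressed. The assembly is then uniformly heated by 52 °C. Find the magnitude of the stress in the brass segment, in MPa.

If the supports were absent, the total length change would be Σ αᵢΔT Lᵢ = 19.4×10⁻⁶×52×280 + 16.3×10⁻⁶×52×850 + 10.5×10⁻⁶×52×170 = 1.096 mm.
The walls prevent any net length change, so an axial force P (same in every segment) develops. Compatibility: P · Σ Lᵢ/(AᵢEᵢ) = δ_free.
The series flexibility is Σ Lᵢ/(AᵢEᵢ) = 280/(675×101×10³) + 850/(1875×195×10³) + 170/(350×108×10³) = 1.093×10⁻⁵ mm/N.
Hence P = δ_free / Σ(L/AE) = 1.096/1.093×10⁻⁵ = 100.3 kN (compressive).
σ_{brass} = P / A = 100300 / 675 = 148.5 MPa.

σ ≈ 149 MPa (compressive)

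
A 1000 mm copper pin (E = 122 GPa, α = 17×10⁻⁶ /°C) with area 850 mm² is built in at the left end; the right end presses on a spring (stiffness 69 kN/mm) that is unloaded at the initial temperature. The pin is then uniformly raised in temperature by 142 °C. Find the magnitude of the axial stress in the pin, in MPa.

Free thermal expansion: δ_free = αΔT L = 17×10⁻⁶ × 142 × 1000 = 2.414 mm.
With a force P in the spring, the elastic change of the pin is PL/(AE) and that of the spring is P/k; compatibility requires their sum to equal δ_free.
So P = δ_free / [L/(AE) + 1/k] = 2.414 / [ 1000/(850×122×10³) + 1/(69×10³) ].
P = 2.414 / 2.414×10⁻⁵ = 100000 N.
σ = P/A = 100000/850 = 117.7 MPa.

σ ≈ 118 MPa (compressive)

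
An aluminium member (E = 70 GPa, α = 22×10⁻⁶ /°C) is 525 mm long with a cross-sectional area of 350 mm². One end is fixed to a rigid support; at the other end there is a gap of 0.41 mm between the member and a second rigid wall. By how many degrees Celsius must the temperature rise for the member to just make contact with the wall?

Contact occurs when the free expansion equals the gap: αΔT L = 0.41 mm.
ΔT = 0.41 / (22×10⁻⁶ × 525) = 35.5 °C.

ΔT ≈ 35.5 °C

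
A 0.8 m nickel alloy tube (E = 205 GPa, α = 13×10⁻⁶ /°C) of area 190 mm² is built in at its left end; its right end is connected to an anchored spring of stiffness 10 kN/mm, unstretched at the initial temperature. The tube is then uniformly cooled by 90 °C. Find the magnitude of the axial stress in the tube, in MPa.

Free thermal contraction: δ_free = αΔT L = 13×10⁻⁶ × 90 × 800 = 0.936 mm.
Let P be the tensile force in the spring. The tube extends elastically by PL/(AE) and the spring stretches by P/k; together these equal δ_free.
P [ L/(AE) + 1/k ] = δ_free → P [ 800/(190×205×10³) + 1/(10×10³) ] = 0.936.
P = 0.936 / 0.0001205 = 7765 N.
σ = P/A = 7765/190 = 40.87 MPa.

σ ≈ 40.9 MPa (tensile)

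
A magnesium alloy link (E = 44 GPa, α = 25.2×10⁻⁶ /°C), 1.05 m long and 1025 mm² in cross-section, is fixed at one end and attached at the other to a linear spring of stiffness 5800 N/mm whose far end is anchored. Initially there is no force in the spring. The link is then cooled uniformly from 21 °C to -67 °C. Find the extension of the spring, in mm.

δ ≈ 2.05 mm

If the spring were absent the link would shorten by αΔT L = 25.2×10⁻⁶ × 88 × 1050 = 2.328 mm.
With a force P in the spring, the elastic change of the link is PL/(AE) and that of the spring is P/k; compatibility requires their sum to equal δ_free.
So P = δ_free / [L/(AE) + 1/k] = 2.328 / [ 1050/(1025×44×10³) + 1/(5800) ].
P = 2.328 / 0.0001957 = 11900 N.
Spring extension = P/k = 11900/(5800) = 2.051 mm.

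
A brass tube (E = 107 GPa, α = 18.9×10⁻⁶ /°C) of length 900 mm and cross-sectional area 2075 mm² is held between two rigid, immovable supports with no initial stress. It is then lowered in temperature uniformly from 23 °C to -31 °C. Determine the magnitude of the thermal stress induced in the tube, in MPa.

σ ≈ 109 MPa (tensile)

The supports are rigid, so the total axial strain is zero. The restrained thermal strain is ε = αΔT = 18.9×10⁻⁶ × 54 = 1020.6×10⁻⁶.
The stress required to suppress this strain is σ = Eε = 107×10³ × 1020.6×10⁻⁶ = 109.2 MPa, tensile since the tube is trying to contract.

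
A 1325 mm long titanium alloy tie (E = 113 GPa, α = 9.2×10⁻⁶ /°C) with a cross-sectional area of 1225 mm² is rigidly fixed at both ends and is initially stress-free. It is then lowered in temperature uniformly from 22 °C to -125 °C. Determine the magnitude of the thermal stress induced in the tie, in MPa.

σ ≈ 153 MPa (tensile)

Because both ends are immovable the net strain is zero, and the suppressed thermal strain is αΔT = 9.2×10⁻⁶ × 147 = 1352.4×10⁻⁶.
The stress required to suppress this strain is σ = Eε = 113×10³ × 1352.4×10⁻⁶ = 152.8 MPa, tensile since the tie is trying to contract.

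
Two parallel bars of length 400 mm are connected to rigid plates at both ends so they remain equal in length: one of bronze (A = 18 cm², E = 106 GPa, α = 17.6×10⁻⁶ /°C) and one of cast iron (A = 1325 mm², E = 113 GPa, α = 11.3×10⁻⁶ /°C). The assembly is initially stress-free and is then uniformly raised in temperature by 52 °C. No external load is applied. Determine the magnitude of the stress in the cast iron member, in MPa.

σ ≈ 20.7 MPa (tensile)

Equilibrium of a rigid end plate with no external load gives equal and opposite internal forces ±P in the two members. Since α_{bronze} > α_{cast iron}, heating drives the bronze into compression and the cast iron into tension.
Compatibility of the two members (thermal + elastic change equal): (α₁ − α₂)ΔT = P·[1/(A₁E₁) + 1/(A₂E₂)].
|α₁ − α₂|·ΔT = 6.3×10⁻⁶ × 52 = 0.0003276.
1/(A₁E₁) + 1/(A₂E₂) = 1/(1800×106×10³) + 1/(1325×113×10³) = 1.192×10⁻⁸ N⁻¹.
So P = 0.0003276 / 1.192×10⁻⁸ = 27.48 kN.
σ_{cast iron} = P/A₂ = 27480/1325 = 20.74 MPa, tensile.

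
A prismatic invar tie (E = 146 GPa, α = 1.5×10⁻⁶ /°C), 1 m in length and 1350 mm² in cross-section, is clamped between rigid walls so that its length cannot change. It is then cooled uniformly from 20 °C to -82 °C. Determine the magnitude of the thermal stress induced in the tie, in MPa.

σ ≈ 22.3 MPa (tensile)

The supports are rigid, so the total axial strain is zero. The restrained thermal strain is ε = αΔT = 1.5×10⁻⁶ × 102 = 153×10⁻⁶.
Hence σ = E·αΔT = 146×10³ × 153×10⁻⁶ = 22.34 MPa, tensile.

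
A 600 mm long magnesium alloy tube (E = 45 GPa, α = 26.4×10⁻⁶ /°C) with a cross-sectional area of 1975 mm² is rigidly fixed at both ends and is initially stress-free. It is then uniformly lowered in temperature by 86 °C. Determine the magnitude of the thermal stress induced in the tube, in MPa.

σ ≈ 102 MPa (tensile)

Because both ends are immovable the net strain is zero, and the suppressed thermal strain is αΔT = 26.4×10⁻⁶ × 86 = 2270.4×10⁻⁶.
σ = EαΔT = 45×10³ × 26.4×10⁻⁶ × 86 = 102.2 MPa (tensile; the tube is trying to contract).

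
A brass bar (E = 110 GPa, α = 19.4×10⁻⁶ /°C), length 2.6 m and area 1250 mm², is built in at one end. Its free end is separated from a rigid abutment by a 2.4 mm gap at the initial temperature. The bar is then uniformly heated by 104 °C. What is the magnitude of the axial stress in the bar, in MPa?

σ ≈ 120 MPa (compressive)

Unrestrained expansion: δ_free = αΔT L = 19.4×10⁻⁶ × 104 × 2600 = 5.246 mm.
This exceeds the 2.4 mm gap, so the wall pushes back. The portion of expansion that must be recovered elastically is δ_free − gap = 5.246 − 2.4 = 2.846 mm.
So σ = E(δ_free − g)/L = 110×10³ × 2.846/2600 = 120.4 MPa.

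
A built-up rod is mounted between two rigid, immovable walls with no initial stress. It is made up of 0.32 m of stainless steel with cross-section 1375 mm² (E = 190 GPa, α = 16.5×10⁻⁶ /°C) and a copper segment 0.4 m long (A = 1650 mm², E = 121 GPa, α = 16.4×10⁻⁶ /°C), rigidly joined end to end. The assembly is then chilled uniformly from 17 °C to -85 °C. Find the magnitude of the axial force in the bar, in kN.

P ≈ 374 kN (tensile)

Free thermal contraction of the whole bar: Σ αᵢΔT Lᵢ = 16.5×10⁻⁶×102×320 + 16.4×10⁻⁶×102×400 = 1.208 mm.
The rigid supports impose zero overall length change; the single axial force P common to all segments must satisfy P Σ Lᵢ/(AᵢEᵢ) = δ_free.
The series flexibility is Σ Lᵢ/(AᵢEᵢ) = 320/(1375×190×10³) + 400/(1650×121×10³) = 3.228×10⁻⁶ mm/N.
So P = 1.208 / 3.228×10⁻⁶ = 374.1 kN, tensile.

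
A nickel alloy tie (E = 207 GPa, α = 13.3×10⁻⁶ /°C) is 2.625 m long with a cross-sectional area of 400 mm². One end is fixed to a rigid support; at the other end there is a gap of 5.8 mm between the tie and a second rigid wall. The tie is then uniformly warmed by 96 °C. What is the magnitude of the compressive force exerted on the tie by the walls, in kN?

P ≈ 0 kN

If the wall were absent the tie would grow by αΔT L = 13.3×10⁻⁶ × 96 × 2625 = 3.352 mm.
Since δ_free = 3.35 mm is less than the 5.8 mm gap, the tie never touches the wall. No axial force develops.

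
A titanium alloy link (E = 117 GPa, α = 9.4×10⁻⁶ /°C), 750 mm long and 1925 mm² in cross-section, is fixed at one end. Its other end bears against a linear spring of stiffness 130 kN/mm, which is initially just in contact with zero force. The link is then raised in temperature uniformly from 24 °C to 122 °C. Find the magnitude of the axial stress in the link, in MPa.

The unrestrained thermal change is αΔT L = 9.4×10⁻⁶ × 98 × 750 = 0.6909 mm.
Let P be the compressive force at the spring. The link shortens elastically by PL/(AE) and the spring compresses by P/k; together these equal δ_free.
P [ L/(AE) + 1/k ] = δ_free → P [ 750/(1925×117×10³) + 1/(130×10³) ] = 0.6909.
P = 0.6909 / 1.102×10⁻⁵ = 62680 N.
σ = P/A = 62680/1925 = 32.56 MPa.

σ ≈ 32.6 MPa (compressive)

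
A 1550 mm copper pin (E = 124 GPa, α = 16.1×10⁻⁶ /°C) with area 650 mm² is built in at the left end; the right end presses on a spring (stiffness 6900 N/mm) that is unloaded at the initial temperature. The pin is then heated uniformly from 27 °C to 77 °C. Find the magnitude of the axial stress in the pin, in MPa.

The unrestrained thermal change is αΔT L = 16.1×10⁻⁶ × 50 × 1550 = 1.248 mm.
With a force P in the spring, the elastic change of the pin is PL/(AE) and that of the spring is P/k; compatibility requires their sum to equal δ_free.
P [ L/(AE) + 1/k ] = δ_free → P [ 1550/(650×124×10³) + 1/(6900) ] = 1.248.
P = 1.248 / 0.0001642 = 7601 N.
σ = P/A = 7601/650 = 11.69 MPa.

σ ≈ 11.7 MPa (compressive)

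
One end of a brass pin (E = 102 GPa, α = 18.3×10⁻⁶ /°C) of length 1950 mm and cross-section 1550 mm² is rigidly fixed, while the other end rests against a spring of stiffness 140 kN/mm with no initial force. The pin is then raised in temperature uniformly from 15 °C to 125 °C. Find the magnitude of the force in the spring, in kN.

P ≈ 202 kN

The unrestrained thermal change is αΔT L = 18.3×10⁻⁶ × 110 × 1950 = 3.925 mm.
With a force P in the spring, the elastic change of the pin is PL/(AE) and that of the spring is P/k; compatibility requires their sum to equal δ_free.
P [ L/(AE) + 1/k ] = δ_free → P [ 1950/(1550×102×10³) + 1/(140×10³) ] = 3.925.
P = 3.925 / 1.948×10⁻⁵ = 201500 N.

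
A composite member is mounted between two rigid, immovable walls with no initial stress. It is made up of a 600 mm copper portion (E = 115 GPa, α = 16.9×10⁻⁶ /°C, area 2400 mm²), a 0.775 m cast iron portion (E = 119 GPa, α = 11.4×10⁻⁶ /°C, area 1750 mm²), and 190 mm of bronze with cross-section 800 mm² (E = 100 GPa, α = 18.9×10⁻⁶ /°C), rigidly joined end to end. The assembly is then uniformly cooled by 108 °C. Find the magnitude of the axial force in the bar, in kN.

P ≈ 295 kN (tensile)

Free thermal contraction of the whole bar: Σ αᵢΔT Lᵢ = 16.9×10⁻⁶×108×600 + 11.4×10⁻⁶×108×775 + 18.9×10⁻⁶×108×190 = 2.437 mm.
The walls prevent any net length change, so an axial force P (same in every segment) develops. Compatibility: P · Σ Lᵢ/(AᵢEᵢ) = δ_free.
The series flexibility is Σ Lᵢ/(AᵢEᵢ) = 600/(2400×115×10³) + 775/(1750×119×10³) + 190/(800×100×10³) = 8.27×10⁻⁶ mm/N.
P = 2.437 / 8.27×10⁻⁶ = 294700 N = 294.7 kN, tensile.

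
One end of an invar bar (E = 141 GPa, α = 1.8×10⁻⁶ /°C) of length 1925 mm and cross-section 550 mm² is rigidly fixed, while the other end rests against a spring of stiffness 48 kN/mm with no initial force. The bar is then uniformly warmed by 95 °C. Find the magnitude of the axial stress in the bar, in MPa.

The unrestrained thermal change is αΔT L = 1.8×10⁻⁶ × 95 × 1925 = 0.3292 mm.
Let P be the compressive force at the spring. The bar shortens elastically by PL/(AE) and the spring compresses by P/k; together these equal δ_free.
P [ L/(AE) + 1/k ] = δ_free → P [ 1925/(550×141×10³) + 1/(48×10³) ] = 0.3292.
P = 0.3292 / 4.566×10⁻⁵ = 7210 N.
σ = P/A = 7210/550 = 13.11 MPa.

σ ≈ 13.1 MPa (compressive)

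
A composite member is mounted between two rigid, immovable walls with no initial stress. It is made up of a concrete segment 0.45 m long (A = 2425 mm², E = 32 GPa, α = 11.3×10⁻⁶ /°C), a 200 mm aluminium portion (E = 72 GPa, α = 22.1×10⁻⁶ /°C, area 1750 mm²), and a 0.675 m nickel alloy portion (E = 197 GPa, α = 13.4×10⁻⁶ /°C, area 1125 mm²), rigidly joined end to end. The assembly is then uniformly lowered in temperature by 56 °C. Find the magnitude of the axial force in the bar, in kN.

With the walls removed the bar would change length by δ_free = Σ αᵢΔT Lᵢ = 11.3×10⁻⁶×56×450 + 22.1×10⁻⁶×56×200 + 13.4×10⁻⁶×56×675 = 1.039 mm.
The rigid supports impose zero overall length change; the single axial force P common to all segments must satisfy P Σ Lᵢ/(AᵢEᵢ) = δ_free.
Σ Lᵢ/(AᵢEᵢ) = 450/(2425×32×10³) + 200/(1750×72×10³) + 675/(1125×197×10³) = 1.043×10⁻⁵ mm/N.
Hence P = δ_free / Σ(L/AE) = 1.039/1.043×10⁻⁵ = 99.58 kN (tensile).

P ≈ 99.6 kN (tensile)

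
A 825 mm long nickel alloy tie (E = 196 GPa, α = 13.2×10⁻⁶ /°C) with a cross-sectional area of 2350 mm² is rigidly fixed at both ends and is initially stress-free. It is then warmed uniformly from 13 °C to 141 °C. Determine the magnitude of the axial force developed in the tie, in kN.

The ends cannot move, so σ = EαΔT = 196×10³ × 13.2×10⁻⁶ × 128 = 331.2 MPa.
Then P = σA = 331.2 × 2350 mm² = 778.2 kN, compressive.

P ≈ 778 kN (compressive)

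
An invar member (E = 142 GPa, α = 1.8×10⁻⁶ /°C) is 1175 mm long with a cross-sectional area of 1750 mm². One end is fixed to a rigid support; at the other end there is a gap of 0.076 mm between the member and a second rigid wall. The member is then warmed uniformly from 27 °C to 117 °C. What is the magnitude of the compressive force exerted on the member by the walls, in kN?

If the wall were absent the member would grow by αΔT L = 1.8×10⁻⁶ × 90 × 1175 = 0.1903 mm.
This exceeds the 0.076 mm gap, so the wall pushes back. The portion of expansion that must be recovered elastically is δ_free − gap = 0.1903 − 0.076 = 0.1143 mm.
Compatibility: PL/(AE) = 0.1143 mm, so σ = P/A = E × (0.1143/1175) = 13.82 MPa.
Force on the wall = σA = 13.82 × 1750 mm² = 24.18 kN.

P ≈ 24.2 kN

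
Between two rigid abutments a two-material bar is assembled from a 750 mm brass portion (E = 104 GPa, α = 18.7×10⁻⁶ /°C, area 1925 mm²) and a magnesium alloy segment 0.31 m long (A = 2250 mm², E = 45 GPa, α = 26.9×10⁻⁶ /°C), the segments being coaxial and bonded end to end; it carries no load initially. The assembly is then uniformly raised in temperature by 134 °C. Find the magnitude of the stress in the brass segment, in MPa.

Free thermal expansion of the whole bar: Σ αᵢΔT Lᵢ = 18.7×10⁻⁶×134×750 + 26.9×10⁻⁶×134×310 = 2.997 mm.
Since the ends are fixed, an axial force P builds up, equal in every segment, with P · Σ Lᵢ/(AᵢEᵢ) = δ_free.
Σ Lᵢ/(AᵢEᵢ) = 750/(1925×104×10³) + 310/(2250×45×10³) = 6.808×10⁻⁶ mm/N.
P = 2.997 / 6.808×10⁻⁶ = 440200 N = 440.2 kN, compressive.
σ_{brass} = P / A = 440200 / 1925 = 228.7 MPa.

σ ≈ 229 MPa (compressive)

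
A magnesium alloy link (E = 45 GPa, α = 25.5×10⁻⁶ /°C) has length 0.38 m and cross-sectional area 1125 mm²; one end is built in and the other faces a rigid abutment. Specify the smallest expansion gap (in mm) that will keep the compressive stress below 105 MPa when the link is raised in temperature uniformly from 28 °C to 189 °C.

g ≈ 0.673 mm

Free expansion if unrestrained: δ_free = αΔT L = 25.5×10⁻⁶ × 161 × 380 = 1.56 mm.
At the allowable stress the elastic shortening the wall may impose is σL/E = 105 × 380 / (45×10³) = 0.8867 mm.
The gap must absorb the remainder: g_min = 1.56 − 0.8867 = 0.6734 mm.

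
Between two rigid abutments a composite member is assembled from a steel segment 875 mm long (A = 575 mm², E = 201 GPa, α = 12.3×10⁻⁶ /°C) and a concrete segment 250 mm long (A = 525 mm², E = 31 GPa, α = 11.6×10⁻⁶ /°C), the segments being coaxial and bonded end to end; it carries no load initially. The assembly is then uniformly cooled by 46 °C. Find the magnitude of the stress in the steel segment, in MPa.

σ ≈ 47.7 MPa (tensile)

If the supports were absent, the total length change would be Σ αᵢΔT Lᵢ = 12.3×10⁻⁶×46×875 + 11.6×10⁻⁶×46×250 = 0.6285 mm.
The walls prevent any net length change, so an axial force P (same in every segment) develops. Compatibility: P · Σ Lᵢ/(AᵢEᵢ) = δ_free.
Σ Lᵢ/(AᵢEᵢ) = 875/(575×201×10³) + 250/(525×31×10³) = 2.293×10⁻⁵ mm/N.
So P = 0.6285 / 2.293×10⁻⁵ = 27.41 kN, tensile.
σ_{steel} = P / A = 27410 / 575 = 47.66 MPa.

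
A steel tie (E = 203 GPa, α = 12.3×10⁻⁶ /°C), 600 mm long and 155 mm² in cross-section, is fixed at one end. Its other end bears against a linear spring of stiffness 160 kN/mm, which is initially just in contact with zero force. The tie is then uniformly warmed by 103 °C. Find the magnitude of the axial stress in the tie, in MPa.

The unrestrained thermal change is αΔT L = 12.3×10⁻⁶ × 103 × 600 = 0.7601 mm.
Let P be the compressive force at the spring. The tie shortens elastically by PL/(AE) and the spring compresses by P/k; together these equal δ_free.
So P = δ_free / [L/(AE) + 1/k] = 0.7601 / [ 600/(155×203×10³) + 1/(160×10³) ].
P = 0.7601 / 2.532×10⁻⁵ = 30020 N.
σ = P/A = 30020/155 = 193.7 MPa.

σ ≈ 194 MPa (compressive)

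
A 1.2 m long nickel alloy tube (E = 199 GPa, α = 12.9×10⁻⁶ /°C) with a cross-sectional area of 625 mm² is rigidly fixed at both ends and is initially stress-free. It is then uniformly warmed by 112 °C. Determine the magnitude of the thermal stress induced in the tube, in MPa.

σ ≈ 288 MPa (compressive)

Because both ends are immovable the net strain is zero, and the suppressed thermal strain is αΔT = 12.9×10⁻⁶ × 112 = 1444.8×10⁻⁶.
σ = EαΔT = 199×10³ × 12.9×10⁻⁶ × 112 = 287.5 MPa (compressive; the tube is trying to expand).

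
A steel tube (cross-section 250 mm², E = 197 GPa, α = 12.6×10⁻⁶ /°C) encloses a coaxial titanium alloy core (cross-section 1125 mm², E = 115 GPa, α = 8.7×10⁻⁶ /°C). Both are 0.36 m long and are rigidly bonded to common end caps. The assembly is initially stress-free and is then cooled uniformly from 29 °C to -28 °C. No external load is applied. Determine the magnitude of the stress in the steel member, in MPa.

σ ≈ 31.7 MPa (tensile)

Both members must finish at the same length. With the larger α, the steel tends to over-contract; the plates restrain it, putting the steel in tension and the titanium alloy in compression. With no external load the two internal forces are equal and opposite, magnitude P.
Compatibility of the two members (thermal + elastic change equal): (α₁ − α₂)ΔT = P·[1/(A₁E₁) + 1/(A₂E₂)].
|α₁ − α₂|·ΔT = 3.9×10⁻⁶ × 57 = 0.0002223.
1/(A₁E₁) + 1/(A₂E₂) = 1/(250×197×10³) + 1/(1125×115×10³) = 2.803×10⁻⁸ N⁻¹.
So P = 0.0002223 / 2.803×10⁻⁸ = 7.93 kN.
σ_{steel} = P/A₁ = 7930/250 = 31.72 MPa, tensile.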